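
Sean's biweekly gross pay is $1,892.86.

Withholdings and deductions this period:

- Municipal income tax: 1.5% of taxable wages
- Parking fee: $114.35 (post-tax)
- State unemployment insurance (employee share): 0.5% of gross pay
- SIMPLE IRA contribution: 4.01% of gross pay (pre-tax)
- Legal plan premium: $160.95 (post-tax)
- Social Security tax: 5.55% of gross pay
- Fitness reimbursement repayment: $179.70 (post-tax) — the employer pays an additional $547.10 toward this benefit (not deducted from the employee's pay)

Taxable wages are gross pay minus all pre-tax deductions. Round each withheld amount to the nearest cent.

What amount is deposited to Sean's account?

SIMPLE IRA contribution: $1,892.86 × 0.0401 = $75.90
Taxable wages = $1,892.86 − $75.90 = $1,816.96
Municipal income tax: $1,816.96 × 0.015 = $27.25
State unemployment insurance (employee share): $1,892.86 × 0.005 = $9.46
Social Security tax: $1,892.86 × 0.0555 = $105.05
Fitness reimbursement repayment: $179.70
Legal plan premium: $160.95
Parking fee: $114.35
(Employer's $547.10 toward fitness reimbursement repayment is not withheld from the employee.)
Total deductions = $75.90 + $27.25 + $9.46 + $105.05 + $179.70 + $160.95 + $114.35 = $672.66
Net pay = $1,892.86 − $672.66 = $1,220.20

$1,220.20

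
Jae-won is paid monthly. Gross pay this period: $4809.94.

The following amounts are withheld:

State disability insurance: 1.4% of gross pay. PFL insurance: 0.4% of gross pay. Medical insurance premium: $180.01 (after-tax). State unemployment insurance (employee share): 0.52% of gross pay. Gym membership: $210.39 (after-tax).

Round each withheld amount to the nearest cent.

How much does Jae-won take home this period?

$4307.95

State disability insurance: $4809.94 × 0.014 = $67.34
PFL insurance: $4809.94 × 0.004 = $19.24
State unemployment insurance (employee share): $4809.94 × 0.0052 = $25.01
Medical insurance premium: $180.01
Gym membership: $210.39
Total deductions = $67.34 + $19.24 + $25.01 + $180.01 + $210.39 = $501.99
Net pay = $4809.94 − $501.99 = $4307.95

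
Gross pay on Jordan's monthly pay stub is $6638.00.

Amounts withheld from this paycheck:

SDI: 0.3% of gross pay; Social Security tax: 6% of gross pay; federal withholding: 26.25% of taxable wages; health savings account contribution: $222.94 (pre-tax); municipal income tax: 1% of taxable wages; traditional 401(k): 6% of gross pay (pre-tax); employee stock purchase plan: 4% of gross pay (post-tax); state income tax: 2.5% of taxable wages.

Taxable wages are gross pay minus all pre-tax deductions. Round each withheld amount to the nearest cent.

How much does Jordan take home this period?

Traditional 401(k): $6638.00 × 0.06 = $398.28
Health savings account contribution: $222.94
Pre-tax total = $398.28 + $222.94 = $621.22
Taxable wages = $6638.00 − $621.22 = $6016.78
Federal withholding: $6016.78 × 0.2625 = $1579.40
State income tax: $6016.78 × 0.025 = $150.42
Municipal income tax: $6016.78 × 0.01 = $60.17
Social Security tax: $6638.00 × 0.06 = $398.28
SDI: $6638.00 × 0.003 = $19.91
Employee stock purchase plan: $6638.00 × 0.04 = $265.52
Total deductions = $398.28 + $222.94 + $1579.40 + $150.42 + $60.17 + $398.28 + $19.91 + $265.52 = $3094.92
Net pay = $6638.00 − $3094.92 = $3543.08

$3543.08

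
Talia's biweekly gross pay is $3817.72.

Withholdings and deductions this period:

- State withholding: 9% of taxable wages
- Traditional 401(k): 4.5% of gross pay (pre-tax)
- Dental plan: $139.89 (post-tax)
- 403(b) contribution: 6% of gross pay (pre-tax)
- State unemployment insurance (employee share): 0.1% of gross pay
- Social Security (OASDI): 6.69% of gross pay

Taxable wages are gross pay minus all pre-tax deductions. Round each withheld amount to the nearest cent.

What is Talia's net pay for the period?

$2710.22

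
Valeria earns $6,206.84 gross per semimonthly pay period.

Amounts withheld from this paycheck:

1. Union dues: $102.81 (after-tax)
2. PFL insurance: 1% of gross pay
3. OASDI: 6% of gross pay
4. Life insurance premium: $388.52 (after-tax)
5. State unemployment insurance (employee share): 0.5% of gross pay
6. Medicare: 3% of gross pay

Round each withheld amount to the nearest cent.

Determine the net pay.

$5,063.79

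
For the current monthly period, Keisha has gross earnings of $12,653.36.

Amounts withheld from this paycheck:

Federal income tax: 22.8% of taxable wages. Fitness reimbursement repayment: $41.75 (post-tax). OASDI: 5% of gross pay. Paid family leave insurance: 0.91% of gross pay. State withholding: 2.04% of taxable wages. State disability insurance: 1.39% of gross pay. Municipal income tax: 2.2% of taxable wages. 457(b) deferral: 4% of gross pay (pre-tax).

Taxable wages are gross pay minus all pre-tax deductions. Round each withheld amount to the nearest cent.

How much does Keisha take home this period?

$7,897.17

457(b) deferral: $12,653.36 × 0.04 = $506.13
Taxable wages = $12,653.36 − $506.13 = $12,147.23
Federal income tax: $12,147.23 × 0.228 = $2,769.57
State withholding: $12,147.23 × 0.0204 = $247.80
Municipal income tax: $12,147.23 × 0.022 = $267.24
State disability insurance: $12,653.36 × 0.0139 = $175.88
OASDI: $12,653.36 × 0.05 = $632.67
Paid family leave insurance: $12,653.36 × 0.0091 = $115.15
Fitness reimbursement repayment: $41.75
Total deductions = $506.13 + $2,769.57 + $247.80 + $267.24 + $175.88 + $632.67 + $115.15 + $41.75 = $4,756.19
Net pay = $12,653.36 − $4,756.19 = $7,897.17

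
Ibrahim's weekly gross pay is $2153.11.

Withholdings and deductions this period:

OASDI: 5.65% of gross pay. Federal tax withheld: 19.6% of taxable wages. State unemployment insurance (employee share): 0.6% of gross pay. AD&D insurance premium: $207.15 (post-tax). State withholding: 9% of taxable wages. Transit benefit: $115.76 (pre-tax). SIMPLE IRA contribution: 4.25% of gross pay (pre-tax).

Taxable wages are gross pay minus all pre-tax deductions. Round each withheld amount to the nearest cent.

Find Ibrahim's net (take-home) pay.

SIMPLE IRA contribution: $2153.11 × 0.0425 = $91.51
Transit benefit: $115.76
Pre-tax total = $91.51 + $115.76 = $207.27
Taxable wages = $2153.11 − $207.27 = $1945.84
Federal tax withheld: $1945.84 × 0.196 = $381.38
State withholding: $1945.84 × 0.09 = $175.13
OASDI: $2153.11 × 0.0565 = $121.65
State unemployment insurance (employee share): $2153.11 × 0.006 = $12.92
AD&D insurance premium: $207.15
Total deductions = $91.51 + $115.76 + $381.38 + $175.13 + $121.65 + $12.92 + $207.15 = $1105.50
Net pay = $2153.11 − $1105.50 = $1047.61

$1047.61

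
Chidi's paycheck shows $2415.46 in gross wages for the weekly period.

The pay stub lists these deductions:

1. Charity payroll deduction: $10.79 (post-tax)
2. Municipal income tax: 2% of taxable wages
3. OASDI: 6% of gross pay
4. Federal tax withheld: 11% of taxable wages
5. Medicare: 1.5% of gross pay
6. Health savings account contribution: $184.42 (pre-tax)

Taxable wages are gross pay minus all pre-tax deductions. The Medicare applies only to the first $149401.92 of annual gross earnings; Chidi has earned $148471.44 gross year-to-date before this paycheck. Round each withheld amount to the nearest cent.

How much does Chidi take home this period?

$1771.33

Health savings account contribution: $184.42
Taxable wages = $2415.46 − $184.42 = $2231.04
Municipal income tax: $2231.04 × 0.02 = $44.62
Federal tax withheld: $2231.04 × 0.11 = $245.41
Medicare: only $149401.92 − $148471.44 = $930.48 of this check is subject → $930.48 × 0.015 = $13.96
OASDI: $2415.46 × 0.06 = $144.93
Charity payroll deduction: $10.79
Total deductions = $184.42 + $44.62 + $245.41 + $13.96 + $144.93 + $10.79 = $644.13
Net pay = $2415.46 − $644.13 = $1771.33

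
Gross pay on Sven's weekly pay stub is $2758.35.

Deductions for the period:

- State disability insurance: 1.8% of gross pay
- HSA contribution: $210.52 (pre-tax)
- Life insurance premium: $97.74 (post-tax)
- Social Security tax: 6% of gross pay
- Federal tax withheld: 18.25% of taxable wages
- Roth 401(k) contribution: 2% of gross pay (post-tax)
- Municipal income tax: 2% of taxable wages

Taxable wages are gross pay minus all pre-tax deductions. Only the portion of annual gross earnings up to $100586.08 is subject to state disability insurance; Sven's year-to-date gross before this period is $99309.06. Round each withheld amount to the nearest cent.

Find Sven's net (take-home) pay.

$1690.49

HSA contribution: $210.52
Taxable wages = $2758.35 − $210.52 = $2547.83
Municipal income tax: $2547.83 × 0.02 = $50.96
Federal tax withheld: $2547.83 × 0.1825 = $464.98
Social Security tax: $2758.35 × 0.06 = $165.50
State disability insurance: only $100586.08 − $99309.06 = $1277.02 of this check is subject → $1277.02 × 0.018 = $22.99
Life insurance premium: $97.74
Roth 401(k) contribution: $2758.35 × 0.02 = $55.17
Total deductions = $210.52 + $50.96 + $464.98 + $165.50 + $22.99 + $97.74 + $55.17 = $1067.86
Net pay = $2758.35 − $1067.86 = $1690.49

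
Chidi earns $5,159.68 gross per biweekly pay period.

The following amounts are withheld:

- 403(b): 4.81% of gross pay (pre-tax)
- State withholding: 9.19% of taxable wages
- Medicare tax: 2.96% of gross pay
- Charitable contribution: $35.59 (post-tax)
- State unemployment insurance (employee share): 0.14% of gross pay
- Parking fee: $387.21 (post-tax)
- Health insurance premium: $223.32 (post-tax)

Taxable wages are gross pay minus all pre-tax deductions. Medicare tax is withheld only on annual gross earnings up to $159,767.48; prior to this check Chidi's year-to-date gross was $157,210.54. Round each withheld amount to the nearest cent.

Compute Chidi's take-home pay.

403(b): $5,159.68 × 0.0481 = $248.18
Taxable wages = $5,159.68 − $248.18 = $4,911.50
State withholding: $4,911.50 × 0.0919 = $451.37
State unemployment insurance (employee share): $5,159.68 × 0.0014 = $7.22
Medicare tax: only $159,767.48 − $157,210.54 = $2,556.94 of this check is subject → $2,556.94 × 0.0296 = $75.69
Health insurance premium: $223.32
Charitable contribution: $35.59
Parking fee: $387.21
Total deductions = $248.18 + $451.37 + $7.22 + $75.69 + $223.32 + $35.59 + $387.21 = $1,428.58
Net pay = $5,159.68 − $1,428.58 = $3,731.10

$3,731.10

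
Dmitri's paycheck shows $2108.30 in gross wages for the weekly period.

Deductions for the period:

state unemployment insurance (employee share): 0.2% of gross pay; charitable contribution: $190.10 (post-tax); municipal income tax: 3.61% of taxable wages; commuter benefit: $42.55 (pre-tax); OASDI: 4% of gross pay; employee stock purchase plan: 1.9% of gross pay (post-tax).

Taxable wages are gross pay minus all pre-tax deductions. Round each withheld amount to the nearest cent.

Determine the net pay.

$1672.47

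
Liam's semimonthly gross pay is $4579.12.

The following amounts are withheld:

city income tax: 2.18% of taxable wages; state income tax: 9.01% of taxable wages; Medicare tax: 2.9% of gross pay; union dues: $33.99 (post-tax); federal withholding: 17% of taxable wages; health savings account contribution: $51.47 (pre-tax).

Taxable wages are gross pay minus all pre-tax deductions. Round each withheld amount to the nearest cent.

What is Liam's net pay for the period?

$3084.53

Health savings account contribution: $51.47
Taxable wages = $4579.12 − $51.47 = $4527.65
State income tax: $4527.65 × 0.0901 = $407.94
City income tax: $4527.65 × 0.0218 = $98.70
Federal withholding: $4527.65 × 0.17 = $769.70
Medicare tax: $4579.12 × 0.029 = $132.79
Union dues: $33.99
Total deductions = $51.47 + $407.94 + $98.70 + $769.70 + $132.79 + $33.99 = $1494.59
Net pay = $4579.12 − $1494.59 = $3084.53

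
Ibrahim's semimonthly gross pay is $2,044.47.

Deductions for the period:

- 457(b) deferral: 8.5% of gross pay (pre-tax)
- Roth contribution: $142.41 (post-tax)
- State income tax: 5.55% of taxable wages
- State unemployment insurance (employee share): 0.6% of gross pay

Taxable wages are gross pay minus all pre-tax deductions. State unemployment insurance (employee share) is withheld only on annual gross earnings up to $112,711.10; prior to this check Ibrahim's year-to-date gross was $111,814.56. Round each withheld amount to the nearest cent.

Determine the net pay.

$1,619.08

457(b) deferral: $2,044.47 × 0.085 = $173.78
Taxable wages = $2,044.47 − $173.78 = $1,870.69
State income tax: $1,870.69 × 0.0555 = $103.82
State unemployment insurance (employee share): only $112,711.10 − $111,814.56 = $896.54 of this check is subject → $896.54 × 0.006 = $5.38
Roth contribution: $142.41
Total deductions = $173.78 + $103.82 + $5.38 + $142.41 = $425.39
Net pay = $2,044.47 − $425.39 = $1,619.08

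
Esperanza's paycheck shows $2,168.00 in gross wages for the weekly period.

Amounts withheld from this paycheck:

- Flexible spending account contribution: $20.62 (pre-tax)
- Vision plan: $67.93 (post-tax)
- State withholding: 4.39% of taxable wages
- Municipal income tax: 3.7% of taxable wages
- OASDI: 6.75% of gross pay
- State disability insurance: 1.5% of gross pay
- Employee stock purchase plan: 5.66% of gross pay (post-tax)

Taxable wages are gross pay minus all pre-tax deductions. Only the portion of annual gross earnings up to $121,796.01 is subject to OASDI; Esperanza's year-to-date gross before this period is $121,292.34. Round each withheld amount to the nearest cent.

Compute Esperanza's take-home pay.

$1,716.50

Flexible spending account contribution: $20.62
Taxable wages = $2,168.00 − $20.62 = $2,147.38
Municipal income tax: $2,147.38 × 0.037 = $79.45
State withholding: $2,147.38 × 0.0439 = $94.27
OASDI: only $121,796.01 − $121,292.34 = $503.67 of this check is subject → $503.67 × 0.0675 = $34.00
State disability insurance: $2,168.00 × 0.015 = $32.52
Employee stock purchase plan: $2,168.00 × 0.0566 = $122.71
Vision plan: $67.93
Total deductions = $20.62 + $79.45 + $94.27 + $34.00 + $32.52 + $122.71 + $67.93 = $451.50
Net pay = $2,168.00 − $451.50 = $1,716.50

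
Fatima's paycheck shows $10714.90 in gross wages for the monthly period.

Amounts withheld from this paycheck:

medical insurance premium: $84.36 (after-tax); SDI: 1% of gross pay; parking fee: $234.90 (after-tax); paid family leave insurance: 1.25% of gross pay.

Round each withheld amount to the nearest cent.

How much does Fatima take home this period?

Paid family leave insurance: $10714.90 × 0.0125 = $133.94
SDI: $10714.90 × 0.01 = $107.15
Medical insurance premium: $84.36
Parking fee: $234.90
Total deductions = $133.94 + $107.15 + $84.36 + $234.90 = $560.35
Net pay = $10714.90 − $560.35 = $10154.55

$10154.55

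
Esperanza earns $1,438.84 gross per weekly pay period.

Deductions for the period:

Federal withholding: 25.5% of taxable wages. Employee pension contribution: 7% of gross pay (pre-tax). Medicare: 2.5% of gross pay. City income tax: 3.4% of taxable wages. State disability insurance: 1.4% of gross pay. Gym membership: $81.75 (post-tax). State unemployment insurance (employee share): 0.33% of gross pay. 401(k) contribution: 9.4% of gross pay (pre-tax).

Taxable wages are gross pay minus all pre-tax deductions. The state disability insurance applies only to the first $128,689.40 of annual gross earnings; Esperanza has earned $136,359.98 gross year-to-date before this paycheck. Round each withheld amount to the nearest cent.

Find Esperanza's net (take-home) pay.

Employee pension contribution: $1,438.84 × 0.07 = $100.72
401(k) contribution: $1,438.84 × 0.094 = $135.25
Pre-tax total = $100.72 + $135.25 = $235.97
Taxable wages = $1,438.84 − $235.97 = $1,202.87
Federal withholding: $1,202.87 × 0.255 = $306.73
City income tax: $1,202.87 × 0.034 = $40.90
State unemployment insurance (employee share): $1,438.84 × 0.0033 = $4.75
State disability insurance: annual cap $128,689.40 already reached (YTD $136,359.98), so $0.00
Medicare: $1,438.84 × 0.025 = $35.97
Gym membership: $81.75
Total deductions = $100.72 + $135.25 + $306.73 + $40.90 + $4.75 + $0.00 + $35.97 + $81.75 = $706.07
Net pay = $1,438.84 − $706.07 = $732.77

$732.77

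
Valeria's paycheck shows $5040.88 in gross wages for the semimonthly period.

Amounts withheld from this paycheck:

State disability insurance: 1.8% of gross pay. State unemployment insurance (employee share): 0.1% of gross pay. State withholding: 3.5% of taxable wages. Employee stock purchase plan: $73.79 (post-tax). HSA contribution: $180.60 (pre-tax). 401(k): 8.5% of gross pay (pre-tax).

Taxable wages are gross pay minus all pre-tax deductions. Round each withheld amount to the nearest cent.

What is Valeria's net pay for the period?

$4107.13

HSA contribution: $180.60
401(k): $5040.88 × 0.085 = $428.47
Pre-tax total = $180.60 + $428.47 = $609.07
Taxable wages = $5040.88 − $609.07 = $4431.81
State withholding: $4431.81 × 0.035 = $155.11
State disability insurance: $5040.88 × 0.018 = $90.74
State unemployment insurance (employee share): $5040.88 × 0.001 = $5.04
Employee stock purchase plan: $73.79
Total deductions = $180.60 + $428.47 + $155.11 + $90.74 + $5.04 + $73.79 = $933.75
Net pay = $5040.88 − $933.75 = $4107.13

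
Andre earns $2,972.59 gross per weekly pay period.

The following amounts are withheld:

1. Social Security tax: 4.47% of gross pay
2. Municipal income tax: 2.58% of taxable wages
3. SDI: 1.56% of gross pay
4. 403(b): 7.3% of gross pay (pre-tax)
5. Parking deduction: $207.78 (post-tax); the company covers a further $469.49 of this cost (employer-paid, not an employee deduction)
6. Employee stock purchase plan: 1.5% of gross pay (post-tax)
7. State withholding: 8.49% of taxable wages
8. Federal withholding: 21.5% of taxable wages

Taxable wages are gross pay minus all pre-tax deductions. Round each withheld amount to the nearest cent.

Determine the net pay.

$1,426.49

403(b): $2,972.59 × 0.073 = $217.00
Taxable wages = $2,972.59 − $217.00 = $2,755.59
State withholding: $2,755.59 × 0.0849 = $233.95
Municipal income tax: $2,755.59 × 0.0258 = $71.09
Federal withholding: $2,755.59 × 0.215 = $592.45
Social Security tax: $2,972.59 × 0.0447 = $132.87
SDI: $2,972.59 × 0.0156 = $46.37
Employee stock purchase plan: $2,972.59 × 0.015 = $44.59
Parking deduction: $207.78
(Employer's $469.49 toward parking deduction is not withheld from the employee.)
Total deductions = $217.00 + $233.95 + $71.09 + $592.45 + $132.87 + $46.37 + $44.59 + $207.78 = $1,546.10
Net pay = $2,972.59 − $1,546.10 = $1,426.49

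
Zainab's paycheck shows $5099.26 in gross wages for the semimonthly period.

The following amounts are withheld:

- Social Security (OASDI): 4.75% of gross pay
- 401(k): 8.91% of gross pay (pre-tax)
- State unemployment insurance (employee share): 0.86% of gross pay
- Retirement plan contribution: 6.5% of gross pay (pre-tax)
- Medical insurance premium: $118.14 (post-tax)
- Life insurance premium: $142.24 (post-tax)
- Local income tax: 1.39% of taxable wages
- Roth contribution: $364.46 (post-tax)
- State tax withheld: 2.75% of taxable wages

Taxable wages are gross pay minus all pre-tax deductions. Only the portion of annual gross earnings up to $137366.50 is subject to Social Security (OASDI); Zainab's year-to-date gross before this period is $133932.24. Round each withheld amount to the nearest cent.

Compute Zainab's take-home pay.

401(k): $5099.26 × 0.0891 = $454.34
Retirement plan contribution: $5099.26 × 0.065 = $331.45
Pre-tax total = $454.34 + $331.45 = $785.79
Taxable wages = $5099.26 − $785.79 = $4313.47
State tax withheld: $4313.47 × 0.0275 = $118.62
Local income tax: $4313.47 × 0.0139 = $59.96
Social Security (OASDI): only $137366.50 − $133932.24 = $3434.26 of this check is subject → $3434.26 × 0.0475 = $163.13
State unemployment insurance (employee share): $5099.26 × 0.0086 = $43.85
Life insurance premium: $142.24
Medical insurance premium: $118.14
Roth contribution: $364.46
Total deductions = $454.34 + $331.45 + $118.62 + $59.96 + $163.13 + $43.85 + $142.24 + $118.14 + $364.46 = $1796.19
Net pay = $5099.26 − $1796.19 = $3303.07

$3303.07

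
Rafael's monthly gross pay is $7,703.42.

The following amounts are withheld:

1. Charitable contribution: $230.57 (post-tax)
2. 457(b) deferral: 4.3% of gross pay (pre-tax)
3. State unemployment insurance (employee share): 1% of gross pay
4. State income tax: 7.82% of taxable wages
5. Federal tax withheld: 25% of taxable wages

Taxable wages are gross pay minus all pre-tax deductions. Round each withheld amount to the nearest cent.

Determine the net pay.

457(b) deferral: $7,703.42 × 0.043 = $331.25
Taxable wages = $7,703.42 − $331.25 = $7,372.17
State income tax: $7,372.17 × 0.0782 = $576.50
Federal tax withheld: $7,372.17 × 0.25 = $1,843.04
State unemployment insurance (employee share): $7,703.42 × 0.01 = $77.03
Charitable contribution: $230.57
Total deductions = $331.25 + $576.50 + $1,843.04 + $77.03 + $230.57 = $3,058.39
Net pay = $7,703.42 − $3,058.39 = $4,645.03

$4,645.03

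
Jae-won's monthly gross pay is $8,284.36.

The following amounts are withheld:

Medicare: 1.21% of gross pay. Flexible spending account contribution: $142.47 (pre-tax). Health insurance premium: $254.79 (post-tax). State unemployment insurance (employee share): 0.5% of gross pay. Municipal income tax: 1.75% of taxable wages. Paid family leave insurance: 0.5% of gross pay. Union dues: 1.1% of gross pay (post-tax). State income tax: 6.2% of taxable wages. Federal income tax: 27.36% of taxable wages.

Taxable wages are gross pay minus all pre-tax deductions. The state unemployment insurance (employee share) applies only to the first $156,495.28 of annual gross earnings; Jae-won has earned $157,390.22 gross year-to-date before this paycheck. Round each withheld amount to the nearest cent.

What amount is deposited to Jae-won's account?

$4,779.41

Flexible spending account contribution: $142.47
Taxable wages = $8,284.36 − $142.47 = $8,141.89
Municipal income tax: $8,141.89 × 0.0175 = $142.48
State income tax: $8,141.89 × 0.062 = $504.80
Federal income tax: $8,141.89 × 0.2736 = $2,227.62
Paid family leave insurance: $8,284.36 × 0.005 = $41.42
Medicare: $8,284.36 × 0.0121 = $100.24
State unemployment insurance (employee share): annual cap $156,495.28 already reached (YTD $157,390.22), so $0.00
Union dues: $8,284.36 × 0.011 = $91.13
Health insurance premium: $254.79
Total deductions = $142.47 + $142.48 + $504.80 + $2,227.62 + $41.42 + $100.24 + $0.00 + $91.13 + $254.79 = $3,504.95
Net pay = $8,284.36 − $3,504.95 = $4,779.41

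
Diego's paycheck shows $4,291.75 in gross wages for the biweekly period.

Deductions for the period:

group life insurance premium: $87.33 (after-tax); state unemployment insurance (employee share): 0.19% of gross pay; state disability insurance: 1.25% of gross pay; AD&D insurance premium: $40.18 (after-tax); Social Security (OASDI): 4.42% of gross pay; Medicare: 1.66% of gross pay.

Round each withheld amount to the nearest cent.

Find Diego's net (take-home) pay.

$3,841.50

State unemployment insurance (employee share): $4,291.75 × 0.0019 = $8.15
Social Security (OASDI): $4,291.75 × 0.0442 = $189.70
Medicare: $4,291.75 × 0.0166 = $71.24
State disability insurance: $4,291.75 × 0.0125 = $53.65
Group life insurance premium: $87.33
AD&D insurance premium: $40.18
Total deductions = $8.15 + $189.70 + $71.24 + $53.65 + $87.33 + $40.18 = $450.25
Net pay = $4,291.75 − $450.25 = $3,841.50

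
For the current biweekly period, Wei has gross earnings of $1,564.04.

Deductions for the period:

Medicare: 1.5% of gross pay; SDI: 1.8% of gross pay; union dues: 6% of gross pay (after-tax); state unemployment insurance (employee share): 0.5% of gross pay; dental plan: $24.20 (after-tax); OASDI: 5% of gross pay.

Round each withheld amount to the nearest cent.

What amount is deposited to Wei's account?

$1,308.37

OASDI: $1,564.04 × 0.05 = $78.20
SDI: $1,564.04 × 0.018 = $28.15
Medicare: $1,564.04 × 0.015 = $23.46
State unemployment insurance (employee share): $1,564.04 × 0.005 = $7.82
Union dues: $1,564.04 × 0.06 = $93.84
Dental plan: $24.20
Total deductions = $78.20 + $28.15 + $23.46 + $7.82 + $93.84 + $24.20 = $255.67
Net pay = $1,564.04 − $255.67 = $1,308.37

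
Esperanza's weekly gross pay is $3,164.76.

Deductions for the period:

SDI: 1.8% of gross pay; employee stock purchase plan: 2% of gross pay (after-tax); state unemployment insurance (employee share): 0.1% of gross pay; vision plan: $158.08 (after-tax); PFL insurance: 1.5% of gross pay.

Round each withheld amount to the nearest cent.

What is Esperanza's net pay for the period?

State unemployment insurance (employee share): $3,164.76 × 0.001 = $3.16
PFL insurance: $3,164.76 × 0.015 = $47.47
SDI: $3,164.76 × 0.018 = $56.97
Employee stock purchase plan: $3,164.76 × 0.02 = $63.30
Vision plan: $158.08
Total deductions = $3.16 + $47.47 + $56.97 + $63.30 + $158.08 = $328.98
Net pay = $3,164.76 − $328.98 = $2,835.78

$2,835.78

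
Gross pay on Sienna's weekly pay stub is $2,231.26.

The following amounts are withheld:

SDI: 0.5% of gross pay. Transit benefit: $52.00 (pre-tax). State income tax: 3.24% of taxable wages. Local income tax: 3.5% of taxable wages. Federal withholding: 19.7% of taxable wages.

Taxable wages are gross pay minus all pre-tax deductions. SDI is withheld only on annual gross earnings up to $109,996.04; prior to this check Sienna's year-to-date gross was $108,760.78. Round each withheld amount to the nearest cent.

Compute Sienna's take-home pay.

Transit benefit: $52.00
Taxable wages = $2,231.26 − $52.00 = $2,179.26
Federal withholding: $2,179.26 × 0.197 = $429.31
Local income tax: $2,179.26 × 0.035 = $76.27
State income tax: $2,179.26 × 0.0324 = $70.61
SDI: only $109,996.04 − $108,760.78 = $1,235.26 of this check is subject → $1,235.26 × 0.005 = $6.18
Total deductions = $52.00 + $429.31 + $76.27 + $70.61 + $6.18 = $634.37
Net pay = $2,231.26 − $634.37 = $1,596.89

$1,596.89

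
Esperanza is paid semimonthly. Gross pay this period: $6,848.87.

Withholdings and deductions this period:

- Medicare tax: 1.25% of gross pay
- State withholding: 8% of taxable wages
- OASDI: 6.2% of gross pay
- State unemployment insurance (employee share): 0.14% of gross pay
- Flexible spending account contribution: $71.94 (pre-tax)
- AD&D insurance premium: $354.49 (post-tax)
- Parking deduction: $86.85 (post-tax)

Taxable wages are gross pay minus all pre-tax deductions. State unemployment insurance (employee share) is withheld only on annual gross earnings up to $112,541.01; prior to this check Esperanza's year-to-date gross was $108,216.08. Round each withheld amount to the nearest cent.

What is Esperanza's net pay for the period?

$5,277.15

Flexible spending account contribution: $71.94
Taxable wages = $6,848.87 − $71.94 = $6,776.93
State withholding: $6,776.93 × 0.08 = $542.15
Medicare tax: $6,848.87 × 0.0125 = $85.61
OASDI: $6,848.87 × 0.062 = $424.63
State unemployment insurance (employee share): only $112,541.01 − $108,216.08 = $4,324.93 of this check is subject → $4,324.93 × 0.0014 = $6.05
Parking deduction: $86.85
AD&D insurance premium: $354.49
Total deductions = $71.94 + $542.15 + $85.61 + $424.63 + $6.05 + $86.85 + $354.49 = $1,571.72
Net pay = $6,848.87 − $1,571.72 = $5,277.15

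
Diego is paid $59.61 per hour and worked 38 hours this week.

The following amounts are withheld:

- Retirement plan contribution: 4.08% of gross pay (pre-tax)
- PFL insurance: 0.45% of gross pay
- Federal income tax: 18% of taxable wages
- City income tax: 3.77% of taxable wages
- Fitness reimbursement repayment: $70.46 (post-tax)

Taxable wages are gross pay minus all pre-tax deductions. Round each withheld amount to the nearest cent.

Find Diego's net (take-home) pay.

$1,619.10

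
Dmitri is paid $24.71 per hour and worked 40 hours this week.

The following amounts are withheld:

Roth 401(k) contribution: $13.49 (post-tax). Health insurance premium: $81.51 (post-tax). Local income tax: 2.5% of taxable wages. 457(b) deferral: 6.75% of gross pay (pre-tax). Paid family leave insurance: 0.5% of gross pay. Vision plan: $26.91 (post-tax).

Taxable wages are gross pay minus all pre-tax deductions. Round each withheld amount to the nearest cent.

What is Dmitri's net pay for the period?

Gross pay: 40 × $24.71 = $988.40
457(b) deferral: $988.40 × 0.0675 = $66.72
Taxable wages = $988.40 − $66.72 = $921.68
Local income tax: $921.68 × 0.025 = $23.04
Paid family leave insurance: $988.40 × 0.005 = $4.94
Roth 401(k) contribution: $13.49
Health insurance premium: $81.51
Vision plan: $26.91
Total deductions = $66.72 + $23.04 + $4.94 + $13.49 + $81.51 + $26.91 = $216.61
Net pay = $988.40 − $216.61 = $771.79

$771.79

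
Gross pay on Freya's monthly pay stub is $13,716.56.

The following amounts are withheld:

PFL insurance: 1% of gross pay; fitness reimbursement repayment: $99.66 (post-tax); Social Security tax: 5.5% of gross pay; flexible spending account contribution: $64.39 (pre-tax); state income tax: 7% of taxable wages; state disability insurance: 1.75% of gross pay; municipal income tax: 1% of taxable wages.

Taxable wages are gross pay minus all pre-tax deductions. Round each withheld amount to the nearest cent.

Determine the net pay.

$11,328.72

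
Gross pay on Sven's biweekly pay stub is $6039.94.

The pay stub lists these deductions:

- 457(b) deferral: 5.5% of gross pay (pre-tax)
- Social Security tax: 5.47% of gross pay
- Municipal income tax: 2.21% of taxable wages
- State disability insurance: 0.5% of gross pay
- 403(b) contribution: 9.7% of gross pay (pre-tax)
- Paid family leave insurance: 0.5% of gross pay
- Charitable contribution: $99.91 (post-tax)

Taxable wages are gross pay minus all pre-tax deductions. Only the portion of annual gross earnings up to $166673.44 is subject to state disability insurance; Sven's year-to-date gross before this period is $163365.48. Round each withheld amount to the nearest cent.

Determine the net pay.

$4531.65

403(b) contribution: $6039.94 × 0.097 = $585.87
457(b) deferral: $6039.94 × 0.055 = $332.20
Pre-tax total = $585.87 + $332.20 = $918.07
Taxable wages = $6039.94 − $918.07 = $5121.87
Municipal income tax: $5121.87 × 0.0221 = $113.19
State disability insurance: only $166673.44 − $163365.48 = $3307.96 of this check is subject → $3307.96 × 0.005 = $16.54
Social Security tax: $6039.94 × 0.0547 = $330.38
Paid family leave insurance: $6039.94 × 0.005 = $30.20
Charitable contribution: $99.91
Total deductions = $585.87 + $332.20 + $113.19 + $16.54 + $330.38 + $30.20 + $99.91 = $1508.29
Net pay = $6039.94 − $1508.29 = $4531.65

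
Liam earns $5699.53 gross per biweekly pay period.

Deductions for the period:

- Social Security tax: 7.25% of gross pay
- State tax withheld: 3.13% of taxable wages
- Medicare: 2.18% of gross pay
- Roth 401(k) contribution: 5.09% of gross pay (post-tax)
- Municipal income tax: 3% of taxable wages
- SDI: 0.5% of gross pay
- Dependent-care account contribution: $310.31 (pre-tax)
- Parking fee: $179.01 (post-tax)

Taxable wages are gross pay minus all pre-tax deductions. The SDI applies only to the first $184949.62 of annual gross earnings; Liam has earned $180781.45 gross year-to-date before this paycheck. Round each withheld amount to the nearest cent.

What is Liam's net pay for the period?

$4031.43

Dependent-care account contribution: $310.31
Taxable wages = $5699.53 − $310.31 = $5389.22
Municipal income tax: $5389.22 × 0.03 = $161.68
State tax withheld: $5389.22 × 0.0313 = $168.68
Medicare: $5699.53 × 0.0218 = $124.25
SDI: only $184949.62 − $180781.45 = $4168.17 of this check is subject → $4168.17 × 0.005 = $20.84
Social Security tax: $5699.53 × 0.0725 = $413.22
Roth 401(k) contribution: $5699.53 × 0.0509 = $290.11
Parking fee: $179.01
Total deductions = $310.31 + $161.68 + $168.68 + $124.25 + $20.84 + $413.22 + $290.11 + $179.01 = $1668.10
Net pay = $5699.53 − $1668.10 = $4031.43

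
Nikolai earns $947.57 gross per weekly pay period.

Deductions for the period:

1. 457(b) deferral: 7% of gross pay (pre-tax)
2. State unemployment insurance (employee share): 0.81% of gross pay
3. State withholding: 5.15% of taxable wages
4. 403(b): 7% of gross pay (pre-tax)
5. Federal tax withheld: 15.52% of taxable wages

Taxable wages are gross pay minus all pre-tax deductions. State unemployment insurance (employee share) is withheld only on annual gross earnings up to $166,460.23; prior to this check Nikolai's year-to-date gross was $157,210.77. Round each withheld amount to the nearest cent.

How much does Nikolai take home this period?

403(b): $947.57 × 0.07 = $66.33
457(b) deferral: $947.57 × 0.07 = $66.33
Pre-tax total = $66.33 + $66.33 = $132.66
Taxable wages = $947.57 − $132.66 = $814.91
Federal tax withheld: $814.91 × 0.1552 = $126.47
State withholding: $814.91 × 0.0515 = $41.97
State unemployment insurance (employee share): cap not yet reached, full $947.57 is subject → $947.57 × 0.0081 = $7.68
Total deductions = $66.33 + $66.33 + $126.47 + $41.97 + $7.68 = $308.78
Net pay = $947.57 − $308.78 = $638.79

$638.79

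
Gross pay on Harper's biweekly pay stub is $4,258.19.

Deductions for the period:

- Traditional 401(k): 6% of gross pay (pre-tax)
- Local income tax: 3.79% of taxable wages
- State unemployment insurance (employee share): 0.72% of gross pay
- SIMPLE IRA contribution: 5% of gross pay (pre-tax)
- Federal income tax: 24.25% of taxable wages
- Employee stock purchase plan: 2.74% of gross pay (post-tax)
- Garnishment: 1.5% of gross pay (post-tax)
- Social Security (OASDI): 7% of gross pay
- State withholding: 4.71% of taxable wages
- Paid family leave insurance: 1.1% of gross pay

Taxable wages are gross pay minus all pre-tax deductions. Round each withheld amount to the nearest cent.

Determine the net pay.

$1,992.53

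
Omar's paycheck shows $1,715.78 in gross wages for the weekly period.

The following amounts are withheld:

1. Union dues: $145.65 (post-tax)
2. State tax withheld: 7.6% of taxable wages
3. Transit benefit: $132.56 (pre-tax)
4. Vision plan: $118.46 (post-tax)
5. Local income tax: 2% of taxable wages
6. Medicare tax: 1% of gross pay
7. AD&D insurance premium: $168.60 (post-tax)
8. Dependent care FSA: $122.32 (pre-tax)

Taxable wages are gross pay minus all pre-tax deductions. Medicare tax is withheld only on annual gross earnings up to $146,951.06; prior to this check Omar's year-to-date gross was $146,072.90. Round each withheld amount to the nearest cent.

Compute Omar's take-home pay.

Transit benefit: $132.56
Dependent care FSA: $122.32
Pre-tax total = $132.56 + $122.32 = $254.88
Taxable wages = $1,715.78 − $254.88 = $1,460.90
Local income tax: $1,460.90 × 0.02 = $29.22
State tax withheld: $1,460.90 × 0.076 = $111.03
Medicare tax: only $146,951.06 − $146,072.90 = $878.16 of this check is subject → $878.16 × 0.01 = $8.78
Union dues: $145.65
Vision plan: $118.46
AD&D insurance premium: $168.60
Total deductions = $132.56 + $122.32 + $29.22 + $111.03 + $8.78 + $145.65 + $118.46 + $168.60 = $836.62
Net pay = $1,715.78 − $836.62 = $879.16

$879.16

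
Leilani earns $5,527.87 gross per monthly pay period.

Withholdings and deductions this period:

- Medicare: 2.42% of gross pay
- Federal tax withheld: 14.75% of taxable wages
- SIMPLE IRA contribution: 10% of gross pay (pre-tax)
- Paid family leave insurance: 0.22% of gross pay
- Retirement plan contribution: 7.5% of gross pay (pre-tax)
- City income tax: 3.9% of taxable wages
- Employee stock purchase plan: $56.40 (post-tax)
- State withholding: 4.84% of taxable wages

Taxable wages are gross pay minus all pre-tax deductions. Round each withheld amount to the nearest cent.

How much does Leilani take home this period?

SIMPLE IRA contribution: $5,527.87 × 0.1 = $552.79
Retirement plan contribution: $5,527.87 × 0.075 = $414.59
Pre-tax total = $552.79 + $414.59 = $967.38
Taxable wages = $5,527.87 − $967.38 = $4,560.49
State withholding: $4,560.49 × 0.0484 = $220.73
Federal tax withheld: $4,560.49 × 0.1475 = $672.67
City income tax: $4,560.49 × 0.039 = $177.86
Paid family leave insurance: $5,527.87 × 0.0022 = $12.16
Medicare: $5,527.87 × 0.0242 = $133.77
Employee stock purchase plan: $56.40
Total deductions = $552.79 + $414.59 + $220.73 + $672.67 + $177.86 + $12.16 + $133.77 + $56.40 = $2,240.97
Net pay = $5,527.87 − $2,240.97 = $3,286.90

$3,286.90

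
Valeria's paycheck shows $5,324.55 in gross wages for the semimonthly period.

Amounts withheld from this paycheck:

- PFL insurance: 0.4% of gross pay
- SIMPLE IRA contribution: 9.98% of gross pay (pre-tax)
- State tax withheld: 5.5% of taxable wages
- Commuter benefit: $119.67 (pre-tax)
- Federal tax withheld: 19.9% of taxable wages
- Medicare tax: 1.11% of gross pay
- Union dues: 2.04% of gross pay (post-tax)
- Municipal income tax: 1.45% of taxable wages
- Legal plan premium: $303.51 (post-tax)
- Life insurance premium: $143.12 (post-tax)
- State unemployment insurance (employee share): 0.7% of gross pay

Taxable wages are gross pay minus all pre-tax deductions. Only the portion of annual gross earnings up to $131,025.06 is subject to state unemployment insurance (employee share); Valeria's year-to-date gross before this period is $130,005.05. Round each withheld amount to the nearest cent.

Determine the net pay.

$2,775.87

Commuter benefit: $119.67
SIMPLE IRA contribution: $5,324.55 × 0.0998 = $531.39
Pre-tax total = $119.67 + $531.39 = $651.06
Taxable wages = $5,324.55 − $651.06 = $4,673.49
Federal tax withheld: $4,673.49 × 0.199 = $930.02
Municipal income tax: $4,673.49 × 0.0145 = $67.77
State tax withheld: $4,673.49 × 0.055 = $257.04
PFL insurance: $5,324.55 × 0.004 = $21.30
Medicare tax: $5,324.55 × 0.0111 = $59.10
State unemployment insurance (employee share): only $131,025.06 − $130,005.05 = $1,020.01 of this check is subject → $1,020.01 × 0.007 = $7.14
Union dues: $5,324.55 × 0.0204 = $108.62
Legal plan premium: $303.51
Life insurance premium: $143.12
Total deductions = $119.67 + $531.39 + $930.02 + $67.77 + $257.04 + $21.30 + $59.10 + $7.14 + $108.62 + $303.51 + $143.12 = $2,548.68
Net pay = $5,324.55 − $2,548.68 = $2,775.87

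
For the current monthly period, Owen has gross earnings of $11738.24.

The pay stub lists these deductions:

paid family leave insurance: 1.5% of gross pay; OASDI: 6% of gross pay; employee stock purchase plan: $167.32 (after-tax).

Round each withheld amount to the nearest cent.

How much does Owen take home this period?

OASDI: $11738.24 × 0.06 = $704.29
Paid family leave insurance: $11738.24 × 0.015 = $176.07
Employee stock purchase plan: $167.32
Total deductions = $704.29 + $176.07 + $167.32 = $1047.68
Net pay = $11738.24 − $1047.68 = $10690.56

$10690.56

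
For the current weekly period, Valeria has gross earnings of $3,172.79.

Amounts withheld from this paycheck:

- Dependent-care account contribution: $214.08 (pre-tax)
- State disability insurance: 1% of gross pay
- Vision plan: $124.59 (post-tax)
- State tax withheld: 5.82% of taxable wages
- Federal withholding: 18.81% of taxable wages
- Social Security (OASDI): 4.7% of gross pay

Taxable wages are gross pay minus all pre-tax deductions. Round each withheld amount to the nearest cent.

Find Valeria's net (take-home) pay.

$1,924.54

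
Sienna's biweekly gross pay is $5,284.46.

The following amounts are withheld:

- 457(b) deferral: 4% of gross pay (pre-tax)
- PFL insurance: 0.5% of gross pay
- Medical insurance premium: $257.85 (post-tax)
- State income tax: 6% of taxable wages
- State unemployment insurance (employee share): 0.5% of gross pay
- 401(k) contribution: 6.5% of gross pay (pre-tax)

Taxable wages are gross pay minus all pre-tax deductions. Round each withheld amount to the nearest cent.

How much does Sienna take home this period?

$4,135.12

457(b) deferral: $5,284.46 × 0.04 = $211.38
401(k) contribution: $5,284.46 × 0.065 = $343.49
Pre-tax total = $211.38 + $343.49 = $554.87
Taxable wages = $5,284.46 − $554.87 = $4,729.59
State income tax: $4,729.59 × 0.06 = $283.78
State unemployment insurance (employee share): $5,284.46 × 0.005 = $26.42
PFL insurance: $5,284.46 × 0.005 = $26.42
Medical insurance premium: $257.85
Total deductions = $211.38 + $343.49 + $283.78 + $26.42 + $26.42 + $257.85 = $1,149.34
Net pay = $5,284.46 − $1,149.34 = $4,135.12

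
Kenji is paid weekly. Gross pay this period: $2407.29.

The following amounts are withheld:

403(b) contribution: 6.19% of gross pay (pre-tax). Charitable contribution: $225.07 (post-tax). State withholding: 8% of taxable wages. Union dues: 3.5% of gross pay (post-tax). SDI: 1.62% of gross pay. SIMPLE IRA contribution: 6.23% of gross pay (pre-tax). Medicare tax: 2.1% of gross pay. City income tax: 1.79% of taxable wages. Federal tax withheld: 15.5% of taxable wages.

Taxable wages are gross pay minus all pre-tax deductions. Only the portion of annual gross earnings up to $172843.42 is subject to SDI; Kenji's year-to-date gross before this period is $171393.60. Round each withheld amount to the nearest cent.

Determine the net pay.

$1191.75

403(b) contribution: $2407.29 × 0.0619 = $149.01
SIMPLE IRA contribution: $2407.29 × 0.0623 = $149.97
Pre-tax total = $149.01 + $149.97 = $298.98
Taxable wages = $2407.29 − $298.98 = $2108.31
City income tax: $2108.31 × 0.0179 = $37.74
State withholding: $2108.31 × 0.08 = $168.66
Federal tax withheld: $2108.31 × 0.155 = $326.79
SDI: only $172843.42 − $171393.60 = $1449.82 of this check is subject → $1449.82 × 0.0162 = $23.49
Medicare tax: $2407.29 × 0.021 = $50.55
Charitable contribution: $225.07
Union dues: $2407.29 × 0.035 = $84.26
Total deductions = $149.01 + $149.97 + $37.74 + $168.66 + $326.79 + $23.49 + $50.55 + $225.07 + $84.26 = $1215.54
Net pay = $2407.29 − $1215.54 = $1191.75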